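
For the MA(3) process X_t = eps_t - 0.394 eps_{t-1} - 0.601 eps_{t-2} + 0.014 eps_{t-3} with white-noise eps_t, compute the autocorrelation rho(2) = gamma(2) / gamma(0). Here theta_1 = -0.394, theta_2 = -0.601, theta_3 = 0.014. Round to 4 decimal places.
\rho(2) = -0.3999

For an MA(q) process with theta_0 = 1, the autocovariance is
  gamma(k) = sigma^2 * sum_{i=0..q-k} theta_i * theta_{i+k},
and rho(k) = gamma(k) / gamma(0). Sigma^2 cancels.
  numerator   = (1)*(-0.601) + (-0.394)*(0.014) = -0.606516.
  denominator = (1)^2 + (-0.394)^2 + (-0.601)^2 + (0.014)^2 = 1.516633.
  rho(2) = -0.606516 / 1.516633 = -0.3999.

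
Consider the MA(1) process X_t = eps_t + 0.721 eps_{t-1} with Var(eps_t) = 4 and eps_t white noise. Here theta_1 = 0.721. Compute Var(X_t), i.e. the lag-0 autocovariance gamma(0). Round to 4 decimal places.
\gamma(0) = 6.0794

For an MA(q) process X_t = eps_t + sum_i theta_i eps_{t-i} with
Var(eps_t) = sigma^2, the variance is
  gamma(0) = sigma^2 * (1 + sum_i theta_i^2).
  sum_i theta_i^2 = (0.721)^2 = 0.519841.
  gamma(0) = 4 * (1 + 0.519841) = 4 * 1.519841 = 6.079364, which rounds to 6.0794.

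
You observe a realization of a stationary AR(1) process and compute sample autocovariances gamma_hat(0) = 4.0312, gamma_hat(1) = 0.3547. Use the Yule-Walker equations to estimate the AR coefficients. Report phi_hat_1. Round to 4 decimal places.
\hat\phi_{1} = 0.0880

The Yule-Walker equations for an AR(p) process read, in matrix form,
  Gamma_p phi = r_p,   with   (Gamma_p)_{ij} = gamma(|i - j|),
                       (r_p)_i = gamma(i),   i,j = 1..p.
Substitute the sample gammas (Toeplitz matrix and right-hand side of size 1):
  Gamma_p = [[4.0312]]
  r_p     = [0.3547]
With p = 1 this is the single equation gamma(0) phi_1 = gamma(1):
  phi_hat_1 = gamma(1) / gamma(0) = 0.3547 / 4.0312 = 0.0880.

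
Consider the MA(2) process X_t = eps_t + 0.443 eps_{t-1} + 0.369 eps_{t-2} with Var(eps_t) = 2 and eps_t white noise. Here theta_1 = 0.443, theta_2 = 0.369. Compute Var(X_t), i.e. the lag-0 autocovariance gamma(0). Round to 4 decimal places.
\gamma(0) = 2.6648

For an MA(q) process X_t = eps_t + sum_i theta_i eps_{t-i} with
Var(eps_t) = sigma^2, the variance is
  gamma(0) = sigma^2 * (1 + sum_i theta_i^2).
  sum_i theta_i^2 = (0.443)^2 + (0.369)^2 = 0.196249 + 0.136161 = 0.33241.
  gamma(0) = 2 * (1 + 0.33241) = 2 * 1.33241 = 2.66482, which rounds to 2.6648.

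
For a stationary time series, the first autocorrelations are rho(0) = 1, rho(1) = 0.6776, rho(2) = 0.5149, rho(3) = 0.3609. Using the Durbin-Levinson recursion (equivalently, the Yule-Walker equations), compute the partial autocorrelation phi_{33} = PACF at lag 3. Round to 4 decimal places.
\phi_{33} = -0.0409

The PACF at lag k is phi_{kk}, the last component of the solution
to the Yule-Walker system G_k phi = r_k where
  (G_k)_{ij} = rho(|i - j|), (r_k)_i = rho(i), i,j = 1..k.
Equivalently, Durbin-Levinson gives phi_{kk} iteratively:
  phi_{11} = rho(1)
  phi_{kk} = [rho(k) - sum_{j=1..k-1} phi_{k-1,j} rho(k-j)]
            / [1 - sum_{j=1..k-1} phi_{k-1,j} rho(j)],
  phi_{k,j} = phi_{k-1,j} - phi_{kk} phi_{k-1,k-j},  j = 1..k-1.
Step k = 1:
  phi_11 = rho(1) = 0.6776.
Step k = 2:
  phi_22 = [rho(2) - phi_11 rho(1)] / [1 - phi_11 rho(1)] = [0.5149 - (0.6776)(0.6776)] / [1 - (0.6776)(0.6776)]
         = 0.05575824 / 0.54085824 = 0.103092.
  Update: phi_21 = phi_11 - phi_22 phi_11 = 0.6776 - (0.103092)(0.6776) = 0.607745.
Step k = 3:
  phi_33 = [rho(3) - phi_21 rho(2) - phi_22 rho(1)] / [1 - phi_21 rho(1) - phi_22 rho(2)]
    numerator   = 0.3609 - (0.607745)(0.5149) - (0.103092)(0.6776) = -0.02188302
    denominator = 1 - (0.607745)(0.6776) - (0.103092)(0.5149) = 0.53511
  phi_33 = -0.02188302 / 0.53511 = -0.0409.
Therefore phi_{33} = -0.0409.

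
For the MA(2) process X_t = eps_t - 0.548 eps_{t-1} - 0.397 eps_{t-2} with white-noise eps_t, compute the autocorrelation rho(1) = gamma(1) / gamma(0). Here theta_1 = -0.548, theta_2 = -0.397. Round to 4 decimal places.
\rho(1) = -0.2267

For an MA(q) process with theta_0 = 1, the autocovariance is
  gamma(k) = sigma^2 * sum_{i=0..q-k} theta_i * theta_{i+k},
and rho(k) = gamma(k) / gamma(0). Sigma^2 cancels.
  numerator   = (1)*(-0.548) + (-0.548)*(-0.397) = -0.330444.
  denominator = (1)^2 + (-0.548)^2 + (-0.397)^2 = 1.457913.
  rho(1) = -0.330444 / 1.457913 = -0.2267.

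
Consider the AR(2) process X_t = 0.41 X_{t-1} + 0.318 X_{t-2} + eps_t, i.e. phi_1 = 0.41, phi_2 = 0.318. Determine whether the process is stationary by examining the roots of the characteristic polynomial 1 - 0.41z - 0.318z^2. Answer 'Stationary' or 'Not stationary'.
\text{Stationary}

The AR(p) characteristic polynomial is P(z) = 1 - 0.41z - 0.318z^2.
Stationarity requires all roots to lie outside the unit circle, i.e. |z| > 1 for every root.
Set 1 + (-0.41) z + (-0.318) z^2 = 0, i.e. a z^2 + b z + c = 0 with a = -0.318, b = -0.41, c = 1.
Discriminant D = b^2 - 4ac = (-0.41)^2 - 4*(-0.318)*1 = 0.1681 - (-1.272) = 1.4401.
D >= 0, so the roots are real: z = (-b +/- sqrt(D)) / (2a) = (0.41 +/- 1.200042) / (-0.636).
  z_1 = (0.41 + 1.200042) / (-0.636) = -2.5315,   |z_1| = 2.5315.
  z_2 = (0.41 - 1.200042) / (-0.636) = 1.2422,   |z_2| = 1.2422.
Moduli of all roots: 2.5315, 1.2422.
All moduli strictly greater than 1? Yes.
Verdict: Stationary.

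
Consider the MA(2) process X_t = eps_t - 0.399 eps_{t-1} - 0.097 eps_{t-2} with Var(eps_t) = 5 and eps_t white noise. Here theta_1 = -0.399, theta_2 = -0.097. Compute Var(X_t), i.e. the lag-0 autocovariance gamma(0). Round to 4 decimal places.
\gamma(0) = 5.8431

For an MA(q) process X_t = eps_t + sum_i theta_i eps_{t-i} with
Var(eps_t) = sigma^2, the variance is
  gamma(0) = sigma^2 * (1 + sum_i theta_i^2).
  sum_i theta_i^2 = (-0.399)^2 + (-0.097)^2 = 0.159201 + 0.009409 = 0.16861.
  gamma(0) = 5 * (1 + 0.16861) = 5 * 1.16861 = 5.84305, which rounds to 5.8431.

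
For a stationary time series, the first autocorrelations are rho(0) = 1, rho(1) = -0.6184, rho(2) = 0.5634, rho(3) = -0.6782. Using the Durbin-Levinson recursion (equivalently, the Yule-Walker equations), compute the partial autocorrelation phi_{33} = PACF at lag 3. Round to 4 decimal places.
\phi_{33} = -0.4440

The PACF at lag k is phi_{kk}, the last component of the solution
to the Yule-Walker system G_k phi = r_k where
  (G_k)_{ij} = rho(|i - j|), (r_k)_i = rho(i), i,j = 1..k.
Equivalently, Durbin-Levinson gives phi_{kk} iteratively:
  phi_{11} = rho(1)
  phi_{kk} = [rho(k) - sum_{j=1..k-1} phi_{k-1,j} rho(k-j)]
            / [1 - sum_{j=1..k-1} phi_{k-1,j} rho(j)],
  phi_{k,j} = phi_{k-1,j} - phi_{kk} phi_{k-1,k-j},  j = 1..k-1.
Step k = 1:
  phi_11 = rho(1) = -0.6184.
Step k = 2:
  phi_22 = [rho(2) - phi_11 rho(1)] / [1 - phi_11 rho(1)] = [0.5634 - (-0.6184)(-0.6184)] / [1 - (-0.6184)(-0.6184)]
         = 0.18098144 / 0.61758144 = 0.293049.
  Update: phi_21 = phi_11 - phi_22 phi_11 = -0.6184 - (0.293049)(-0.6184) = -0.437179.
Step k = 3:
  phi_33 = [rho(3) - phi_21 rho(2) - phi_22 rho(1)] / [1 - phi_21 rho(1) - phi_22 rho(2)]
    numerator   = -0.6782 - (-0.437179)(0.5634) - (0.293049)(-0.6184) = -0.25067221
    denominator = 1 - (-0.437179)(-0.6184) - (0.293049)(0.5634) = 0.56454506
  phi_33 = -0.25067221 / 0.56454506 = -0.444.
Therefore phi_{33} = -0.4440.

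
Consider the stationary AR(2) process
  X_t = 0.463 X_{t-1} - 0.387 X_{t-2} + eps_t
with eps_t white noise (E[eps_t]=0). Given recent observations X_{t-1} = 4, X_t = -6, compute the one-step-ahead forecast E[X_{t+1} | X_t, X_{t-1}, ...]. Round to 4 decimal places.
E[X_{t+1} \mid \mathcal F_t] = -4.3260

For an AR(p) model X_t = c + sum_i phi_i X_{t-i} + eps_t, the
one-step-ahead conditional mean is
  E[X_{t+1} | X_t, ...] = c + sum_i phi_i X_{t+1-i}.
Substitute known values:
  E[X_{t+1} | ...] = (0.463) * (-6) + (-0.387) * (4)
                   = -4.3260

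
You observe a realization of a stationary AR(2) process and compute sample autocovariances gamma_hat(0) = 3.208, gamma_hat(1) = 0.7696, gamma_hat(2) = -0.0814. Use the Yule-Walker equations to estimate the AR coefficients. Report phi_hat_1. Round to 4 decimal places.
\hat\phi_{1} = 0.2610

The Yule-Walker equations for an AR(p) process read, in matrix form,
  Gamma_p phi = r_p,   with   (Gamma_p)_{ij} = gamma(|i - j|),
                       (r_p)_i = gamma(i),   i,j = 1..p.
Substitute the sample gammas (Toeplitz matrix and right-hand side of size 2):
  Gamma_p = [[3.208, 0.7696], [0.7696, 3.208]]
  r_p     = [0.7696, -0.0814]
Written out:
  3.208 phi_1 + 0.7696 phi_2 = 0.7696
  0.7696 phi_1 + 3.208 phi_2 = -0.0814
Solve by Cramer's rule:
  det = gamma(0)^2 - gamma(1)^2 = (3.208)^2 - (0.7696)^2 = 10.291264 - 0.59228416 = 9.69897984
  phi_hat_1 = [gamma(1) gamma(0) - gamma(1) gamma(2)] / det = [(0.7696)(3.208) - (0.7696)(-0.0814)] / 9.69897984 = 2.53152224 / 9.69897984 = 0.261
  phi_hat_2 = [gamma(0) gamma(2) - gamma(1)^2] / det = [(3.208)(-0.0814) - (0.7696)^2] / 9.69897984 = -0.85341536 / 9.69897984 = -0.088
So phi_hat = [0.2610, -0.0880].
Therefore phi_hat_1 = 0.2610.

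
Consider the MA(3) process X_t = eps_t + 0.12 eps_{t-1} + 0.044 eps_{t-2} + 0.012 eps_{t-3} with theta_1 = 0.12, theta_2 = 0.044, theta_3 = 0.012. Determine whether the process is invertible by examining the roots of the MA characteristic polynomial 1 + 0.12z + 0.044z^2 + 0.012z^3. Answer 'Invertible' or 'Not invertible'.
\text{Invertible}

The MA(q) characteristic polynomial is P(z) = 1 + 0.12z + 0.044z^2 + 0.012z^3.
Invertibility requires all roots to lie outside the unit circle, i.e. |z| > 1 for every root.
Degree 3: look for a simple real root z0 first, then factor out (1 - z/z0) and solve the remaining quadratic.
Testing z0 = -5: P(-5) = 1 + (0.12)(-5) + (0.044)(-5)^2 + (0.012)(-5)^3
  = 1 + (-0.6) + (1.1) + (-1.5) = 0.  So z_0 = -5 is a root, |z_0| = 5.
Divide out the factor (1 + 0.2 z) = (1 - z/z0) (since 1/z0 = -0.2):
  P(z) = (1 + 0.2 z)(1 + (-0.08) z + (0.06) z^2)
  [check: z-coef -0.08 - (-0.2) = 0.12; z^2-coef 0.06 - (-0.2)(-0.08) = 0.044; z^3-coef -(-0.2)(0.06) = 0.012.]
Remaining roots from the quadratic factor 1 + (-0.08) z + (0.06) z^2:
  Set 1 + (-0.08) z + (0.06) z^2 = 0, i.e. a z^2 + b z + c = 0 with a = 0.06, b = -0.08, c = 1.
  Discriminant D = b^2 - 4ac = (-0.08)^2 - 4*(0.06)*1 = 0.0064 - (0.24) = -0.2336.
  D < 0, so the roots are the complex-conjugate pair z = (-b +/- i sqrt(-D)) / (2a) = 0.6667 +/- 4.0277i.
  For a conjugate pair |z|^2 = z * conj(z) = (product of roots) = c/a = 1/(0.06) = 16.666667, so |z| = sqrt(16.666667) = 4.0825 for both roots.
Moduli of all roots: 5.0000, 4.0825, 4.0825.
All moduli strictly greater than 1? Yes.
Verdict: Invertible.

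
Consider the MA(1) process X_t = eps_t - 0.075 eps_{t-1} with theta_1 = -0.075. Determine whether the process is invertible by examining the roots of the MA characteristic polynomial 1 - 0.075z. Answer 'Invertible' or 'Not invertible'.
\text{Invertible}

The MA(q) characteristic polynomial is P(z) = 1 - 0.075z.
Invertibility requires all roots to lie outside the unit circle, i.e. |z| > 1 for every root.
This is linear in z: 1 + (-0.075) z = 0  =>  z = -1/(-0.075) = 13.333333,  |z| = 13.333333.
Moduli of all roots: 13.3333.
All moduli strictly greater than 1? Yes.
Verdict: Invertible.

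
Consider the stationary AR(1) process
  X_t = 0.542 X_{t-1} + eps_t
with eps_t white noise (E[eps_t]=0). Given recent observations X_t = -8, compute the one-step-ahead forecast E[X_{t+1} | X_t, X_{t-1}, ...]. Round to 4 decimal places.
E[X_{t+1} \mid \mathcal F_t] = -4.3360

For an AR(p) model X_t = c + sum_i phi_i X_{t-i} + eps_t, the
one-step-ahead conditional mean is
  E[X_{t+1} | X_t, ...] = c + sum_i phi_i X_{t+1-i}.
Substitute known values:
  E[X_{t+1} | ...] = (0.542) * (-8)
                   = -4.3360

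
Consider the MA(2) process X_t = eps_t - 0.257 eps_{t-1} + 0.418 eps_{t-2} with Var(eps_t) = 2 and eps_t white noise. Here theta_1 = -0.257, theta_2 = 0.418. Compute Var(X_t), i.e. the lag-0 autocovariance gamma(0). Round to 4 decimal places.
\gamma(0) = 2.4815

For an MA(q) process X_t = eps_t + sum_i theta_i eps_{t-i} with
Var(eps_t) = sigma^2, the variance is
  gamma(0) = sigma^2 * (1 + sum_i theta_i^2).
  sum_i theta_i^2 = (-0.257)^2 + (0.418)^2 = 0.066049 + 0.174724 = 0.240773.
  gamma(0) = 2 * (1 + 0.240773) = 2 * 1.240773 = 2.481546, which rounds to 2.4815.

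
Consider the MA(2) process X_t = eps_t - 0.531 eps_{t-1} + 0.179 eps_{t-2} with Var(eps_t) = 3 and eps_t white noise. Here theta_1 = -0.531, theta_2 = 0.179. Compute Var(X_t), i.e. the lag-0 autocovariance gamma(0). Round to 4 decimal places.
\gamma(0) = 3.9420

For an MA(q) process X_t = eps_t + sum_i theta_i eps_{t-i} with
Var(eps_t) = sigma^2, the variance is
  gamma(0) = sigma^2 * (1 + sum_i theta_i^2).
  sum_i theta_i^2 = (-0.531)^2 + (0.179)^2 = 0.281961 + 0.032041 = 0.314002.
  gamma(0) = 3 * (1 + 0.314002) = 3 * 1.314002 = 3.942006, which rounds to 3.9420.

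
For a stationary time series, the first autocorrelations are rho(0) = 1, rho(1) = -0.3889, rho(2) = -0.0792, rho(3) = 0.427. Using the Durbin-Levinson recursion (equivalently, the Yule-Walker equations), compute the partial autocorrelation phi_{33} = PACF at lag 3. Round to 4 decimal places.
\phi_{33} = 0.3590

The PACF at lag k is phi_{kk}, the last component of the solution
to the Yule-Walker system G_k phi = r_k where
  (G_k)_{ij} = rho(|i - j|), (r_k)_i = rho(i), i,j = 1..k.
Equivalently, Durbin-Levinson gives phi_{kk} iteratively:
  phi_{11} = rho(1)
  phi_{kk} = [rho(k) - sum_{j=1..k-1} phi_{k-1,j} rho(k-j)]
            / [1 - sum_{j=1..k-1} phi_{k-1,j} rho(j)],
  phi_{k,j} = phi_{k-1,j} - phi_{kk} phi_{k-1,k-j},  j = 1..k-1.
Step k = 1:
  phi_11 = rho(1) = -0.3889.
Step k = 2:
  phi_22 = [rho(2) - phi_11 rho(1)] / [1 - phi_11 rho(1)] = [-0.0792 - (-0.3889)(-0.3889)] / [1 - (-0.3889)(-0.3889)]
         = -0.23044321 / 0.84875679 = -0.271507.
  Update: phi_21 = phi_11 - phi_22 phi_11 = -0.3889 - (-0.271507)(-0.3889) = -0.494489.
Step k = 3:
  phi_33 = [rho(3) - phi_21 rho(2) - phi_22 rho(1)] / [1 - phi_21 rho(1) - phi_22 rho(2)]
    numerator   = 0.427 - (-0.494489)(-0.0792) - (-0.271507)(-0.3889) = 0.28224749
    denominator = 1 - (-0.494489)(-0.3889) - (-0.271507)(-0.0792) = 0.7861899
  phi_33 = 0.28224749 / 0.7861899 = 0.359.
Therefore phi_{33} = 0.3590.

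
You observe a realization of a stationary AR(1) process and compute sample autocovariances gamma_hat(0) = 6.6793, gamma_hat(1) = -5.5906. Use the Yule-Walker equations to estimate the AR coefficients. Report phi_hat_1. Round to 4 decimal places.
\hat\phi_{1} = -0.8370

The Yule-Walker equations for an AR(p) process read, in matrix form,
  Gamma_p phi = r_p,   with   (Gamma_p)_{ij} = gamma(|i - j|),
                       (r_p)_i = gamma(i),   i,j = 1..p.
Substitute the sample gammas (Toeplitz matrix and right-hand side of size 1):
  Gamma_p = [[6.6793]]
  r_p     = [-5.5906]
With p = 1 this is the single equation gamma(0) phi_1 = gamma(1):
  phi_hat_1 = gamma(1) / gamma(0) = -5.5906 / 6.6793 = -0.8370.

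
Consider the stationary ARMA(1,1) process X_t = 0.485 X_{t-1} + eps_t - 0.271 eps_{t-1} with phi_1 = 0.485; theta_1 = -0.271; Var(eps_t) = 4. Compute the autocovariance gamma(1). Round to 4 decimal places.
\gamma(1) = 0.9722

Multiply the model equation by X_{t-k} and take expectations. With theta_0 = psi_0 = 1 and psi_j the MA(infinity) weights, this gives
  gamma(k) - sum_i phi_i gamma(k-i) = c_k,
  c_k = sigma^2 * sum_{j=k..q} theta_j psi_{j-k}   (c_k = 0 for k > q),
using gamma(-m) = gamma(m).
psi-weights needed (psi_j = theta_j + sum_i phi_i psi_{j-i}):
  psi_1 = theta_1 + phi_1 = -0.271 + (0.485) = 0.214
Right-hand sides:
  c_0 = sigma^2 (1 + theta_1 psi_1) = 4 * (1 + (-0.271)(0.214)) = 4 * 0.942006 = 3.768024
  c_1 = sigma^2 theta_1 = 4 * (-0.271) = -1.084
  c_2 = 0
Equations for k = 0 and k = 1 (AR order 1):
  gamma(0) = phi_1 gamma(1) + c_0
  gamma(1) = phi_1 gamma(0) + c_1
Substituting the second into the first: gamma(0) (1 - phi_1^2) = c_0 + phi_1 c_1, so
  gamma(0) = (c_0 + phi_1 c_1) / (1 - phi_1^2) = (3.768024 + (0.485)(-1.084)) / (1 - (0.485)^2) = 3.242284 / 0.764775 = 4.239527.
  gamma(1) = phi_1 gamma(0) + c_1 = (0.485)(4.239527) + (-1.084) = 0.97217.
Therefore gamma(1) = 0.9722 (to 4 decimal places).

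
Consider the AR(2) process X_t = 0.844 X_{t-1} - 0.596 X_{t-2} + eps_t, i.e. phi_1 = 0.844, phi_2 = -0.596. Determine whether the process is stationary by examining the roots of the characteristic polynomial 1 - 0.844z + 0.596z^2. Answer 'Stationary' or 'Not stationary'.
\text{Stationary}

The AR(p) characteristic polynomial is P(z) = 1 - 0.844z + 0.596z^2.
Stationarity requires all roots to lie outside the unit circle, i.e. |z| > 1 for every root.
Set 1 + (-0.844) z + (0.596) z^2 = 0, i.e. a z^2 + b z + c = 0 with a = 0.596, b = -0.844, c = 1.
Discriminant D = b^2 - 4ac = (-0.844)^2 - 4*(0.596)*1 = 0.712336 - (2.384) = -1.671664.
D < 0, so the roots are the complex-conjugate pair z = (-b +/- i sqrt(-D)) / (2a) = 0.7081 +/- 1.0847i.
For a conjugate pair |z|^2 = z * conj(z) = (product of roots) = c/a = 1/(0.596) = 1.677852, so |z| = sqrt(1.677852) = 1.2953 for both roots.
Moduli of all roots: 1.2953, 1.2953.
All moduli strictly greater than 1? Yes.
Verdict: Stationary.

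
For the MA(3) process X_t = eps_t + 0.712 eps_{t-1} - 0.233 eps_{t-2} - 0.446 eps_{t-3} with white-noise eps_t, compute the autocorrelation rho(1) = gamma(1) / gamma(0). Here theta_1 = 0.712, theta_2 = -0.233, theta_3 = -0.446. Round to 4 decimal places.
\rho(1) = 0.3693

For an MA(q) process with theta_0 = 1, the autocovariance is
  gamma(k) = sigma^2 * sum_{i=0..q-k} theta_i * theta_{i+k},
and rho(k) = gamma(k) / gamma(0). Sigma^2 cancels.
  numerator   = (1)*(0.712) + (0.712)*(-0.233) + (-0.233)*(-0.446) = 0.650022.
  denominator = (1)^2 + (0.712)^2 + (-0.233)^2 + (-0.446)^2 = 1.760149.
  rho(1) = 0.650022 / 1.760149 = 0.3693.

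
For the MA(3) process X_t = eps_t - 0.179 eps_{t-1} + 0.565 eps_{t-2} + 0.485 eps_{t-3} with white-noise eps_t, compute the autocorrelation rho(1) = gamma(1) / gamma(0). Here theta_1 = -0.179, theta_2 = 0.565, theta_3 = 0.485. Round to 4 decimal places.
\rho(1) = -0.0039

For an MA(q) process with theta_0 = 1, the autocovariance is
  gamma(k) = sigma^2 * sum_{i=0..q-k} theta_i * theta_{i+k},
and rho(k) = gamma(k) / gamma(0). Sigma^2 cancels.
  numerator   = (1)*(-0.179) + (-0.179)*(0.565) + (0.565)*(0.485) = -0.00611.
  denominator = (1)^2 + (-0.179)^2 + (0.565)^2 + (0.485)^2 = 1.586491.
  rho(1) = -0.00611 / 1.586491 = -0.0039.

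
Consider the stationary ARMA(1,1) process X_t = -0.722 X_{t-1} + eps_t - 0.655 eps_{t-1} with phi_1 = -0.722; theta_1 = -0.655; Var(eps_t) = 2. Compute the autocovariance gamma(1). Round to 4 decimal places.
\gamma(1) = -8.4735

Multiply the model equation by X_{t-k} and take expectations. With theta_0 = psi_0 = 1 and psi_j the MA(infinity) weights, this gives
  gamma(k) - sum_i phi_i gamma(k-i) = c_k,
  c_k = sigma^2 * sum_{j=k..q} theta_j psi_{j-k}   (c_k = 0 for k > q),
using gamma(-m) = gamma(m).
psi-weights needed (psi_j = theta_j + sum_i phi_i psi_{j-i}):
  psi_1 = theta_1 + phi_1 = -0.655 + (-0.722) = -1.377
Right-hand sides:
  c_0 = sigma^2 (1 + theta_1 psi_1) = 2 * (1 + (-0.655)(-1.377)) = 2 * 1.901935 = 3.80387
  c_1 = sigma^2 theta_1 = 2 * (-0.655) = -1.31
  c_2 = 0
Equations for k = 0 and k = 1 (AR order 1):
  gamma(0) = phi_1 gamma(1) + c_0
  gamma(1) = phi_1 gamma(0) + c_1
Substituting the second into the first: gamma(0) (1 - phi_1^2) = c_0 + phi_1 c_1, so
  gamma(0) = (c_0 + phi_1 c_1) / (1 - phi_1^2) = (3.80387 + (-0.722)(-1.31)) / (1 - (-0.722)^2) = 4.74969 / 0.478716 = 9.921728.
  gamma(1) = phi_1 gamma(0) + c_1 = (-0.722)(9.921728) + (-1.31) = -8.473488.
Therefore gamma(1) = -8.4735 (to 4 decimal places).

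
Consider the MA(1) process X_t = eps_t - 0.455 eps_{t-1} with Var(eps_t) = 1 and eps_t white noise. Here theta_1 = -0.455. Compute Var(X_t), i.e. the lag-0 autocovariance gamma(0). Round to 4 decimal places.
\gamma(0) = 1.2070

For an MA(q) process X_t = eps_t + sum_i theta_i eps_{t-i} with
Var(eps_t) = sigma^2, the variance is
  gamma(0) = sigma^2 * (1 + sum_i theta_i^2).
  sum_i theta_i^2 = (-0.455)^2 = 0.207025.
  gamma(0) = 1 * (1 + 0.207025) = 1 * 1.207025 = 1.207025, which rounds to 1.2070.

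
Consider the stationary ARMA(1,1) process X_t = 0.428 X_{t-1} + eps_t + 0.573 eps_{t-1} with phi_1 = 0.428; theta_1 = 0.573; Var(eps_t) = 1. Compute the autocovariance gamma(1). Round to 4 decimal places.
\gamma(1) = 1.5260

Multiply the model equation by X_{t-k} and take expectations. With theta_0 = psi_0 = 1 and psi_j the MA(infinity) weights, this gives
  gamma(k) - sum_i phi_i gamma(k-i) = c_k,
  c_k = sigma^2 * sum_{j=k..q} theta_j psi_{j-k}   (c_k = 0 for k > q),
using gamma(-m) = gamma(m).
psi-weights needed (psi_j = theta_j + sum_i phi_i psi_{j-i}):
  psi_1 = theta_1 + phi_1 = 0.573 + (0.428) = 1.001
Right-hand sides:
  c_0 = sigma^2 (1 + theta_1 psi_1) = 1 * (1 + (0.573)(1.001)) = 1 * 1.573573 = 1.573573
  c_1 = sigma^2 theta_1 = 1 * (0.573) = 0.573
  c_2 = 0
Equations for k = 0 and k = 1 (AR order 1):
  gamma(0) = phi_1 gamma(1) + c_0
  gamma(1) = phi_1 gamma(0) + c_1
Substituting the second into the first: gamma(0) (1 - phi_1^2) = c_0 + phi_1 c_1, so
  gamma(0) = (c_0 + phi_1 c_1) / (1 - phi_1^2) = (1.573573 + (0.428)(0.573)) / (1 - (0.428)^2) = 1.818817 / 0.816816 = 2.226716.
  gamma(1) = phi_1 gamma(0) + c_1 = (0.428)(2.226716) + (0.573) = 1.526034.
Therefore gamma(1) = 1.5260 (to 4 decimal places).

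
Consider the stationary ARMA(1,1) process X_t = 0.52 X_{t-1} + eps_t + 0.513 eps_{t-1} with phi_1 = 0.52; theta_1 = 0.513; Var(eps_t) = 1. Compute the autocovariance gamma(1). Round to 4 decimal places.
\gamma(1) = 1.7935

Multiply the model equation by X_{t-k} and take expectations. With theta_0 = psi_0 = 1 and psi_j the MA(infinity) weights, this gives
  gamma(k) - sum_i phi_i gamma(k-i) = c_k,
  c_k = sigma^2 * sum_{j=k..q} theta_j psi_{j-k}   (c_k = 0 for k > q),
using gamma(-m) = gamma(m).
psi-weights needed (psi_j = theta_j + sum_i phi_i psi_{j-i}):
  psi_1 = theta_1 + phi_1 = 0.513 + (0.52) = 1.033
Right-hand sides:
  c_0 = sigma^2 (1 + theta_1 psi_1) = 1 * (1 + (0.513)(1.033)) = 1 * 1.529929 = 1.529929
  c_1 = sigma^2 theta_1 = 1 * (0.513) = 0.513
  c_2 = 0
Equations for k = 0 and k = 1 (AR order 1):
  gamma(0) = phi_1 gamma(1) + c_0
  gamma(1) = phi_1 gamma(0) + c_1
Substituting the second into the first: gamma(0) (1 - phi_1^2) = c_0 + phi_1 c_1, so
  gamma(0) = (c_0 + phi_1 c_1) / (1 - phi_1^2) = (1.529929 + (0.52)(0.513)) / (1 - (0.52)^2) = 1.796689 / 0.7296 = 2.462567.
  gamma(1) = phi_1 gamma(0) + c_1 = (0.52)(2.462567) + (0.513) = 1.793535.
Therefore gamma(1) = 1.7935 (to 4 decimal places).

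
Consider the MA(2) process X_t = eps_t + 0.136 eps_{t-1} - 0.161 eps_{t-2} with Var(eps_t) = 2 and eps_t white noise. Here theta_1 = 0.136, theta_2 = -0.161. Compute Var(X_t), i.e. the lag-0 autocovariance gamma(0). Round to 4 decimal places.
\gamma(0) = 2.0888

For an MA(q) process X_t = eps_t + sum_i theta_i eps_{t-i} with
Var(eps_t) = sigma^2, the variance is
  gamma(0) = sigma^2 * (1 + sum_i theta_i^2).
  sum_i theta_i^2 = (0.136)^2 + (-0.161)^2 = 0.018496 + 0.025921 = 0.044417.
  gamma(0) = 2 * (1 + 0.044417) = 2 * 1.044417 = 2.088834, which rounds to 2.0888.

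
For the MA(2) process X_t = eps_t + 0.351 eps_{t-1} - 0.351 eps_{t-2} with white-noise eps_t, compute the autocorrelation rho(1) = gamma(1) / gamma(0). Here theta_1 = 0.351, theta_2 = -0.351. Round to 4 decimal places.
\rho(1) = 0.1828

For an MA(q) process with theta_0 = 1, the autocovariance is
  gamma(k) = sigma^2 * sum_{i=0..q-k} theta_i * theta_{i+k},
and rho(k) = gamma(k) / gamma(0). Sigma^2 cancels.
  numerator   = (1)*(0.351) + (0.351)*(-0.351) = 0.227799.
  denominator = (1)^2 + (0.351)^2 + (-0.351)^2 = 1.246402.
  rho(1) = 0.227799 / 1.246402 = 0.1828.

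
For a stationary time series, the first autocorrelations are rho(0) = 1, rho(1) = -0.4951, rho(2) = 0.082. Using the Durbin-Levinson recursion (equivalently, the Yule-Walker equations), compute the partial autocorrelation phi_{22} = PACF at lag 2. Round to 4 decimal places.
\phi_{22} = -0.2161

The PACF at lag k is phi_{kk}, the last component of the solution
to the Yule-Walker system G_k phi = r_k where
  (G_k)_{ij} = rho(|i - j|), (r_k)_i = rho(i), i,j = 1..k.
Equivalently, Durbin-Levinson gives phi_{kk} iteratively:
  phi_{11} = rho(1)
  phi_{kk} = [rho(k) - sum_{j=1..k-1} phi_{k-1,j} rho(k-j)]
            / [1 - sum_{j=1..k-1} phi_{k-1,j} rho(j)],
  phi_{k,j} = phi_{k-1,j} - phi_{kk} phi_{k-1,k-j},  j = 1..k-1.
Step k = 1:
  phi_11 = rho(1) = -0.4951.
Step k = 2:
  phi_22 = [rho(2) - phi_11 rho(1)] / [1 - phi_11 rho(1)] = [0.082 - (-0.4951)(-0.4951)] / [1 - (-0.4951)(-0.4951)]
         = -0.16312401 / 0.75487599 = -0.2161.
Therefore phi_{22} = -0.2161.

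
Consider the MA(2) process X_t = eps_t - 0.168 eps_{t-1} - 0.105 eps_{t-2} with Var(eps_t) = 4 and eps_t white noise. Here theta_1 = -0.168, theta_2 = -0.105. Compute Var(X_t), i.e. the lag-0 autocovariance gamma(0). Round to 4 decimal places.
\gamma(0) = 4.1570

For an MA(q) process X_t = eps_t + sum_i theta_i eps_{t-i} with
Var(eps_t) = sigma^2, the variance is
  gamma(0) = sigma^2 * (1 + sum_i theta_i^2).
  sum_i theta_i^2 = (-0.168)^2 + (-0.105)^2 = 0.028224 + 0.011025 = 0.039249.
  gamma(0) = 4 * (1 + 0.039249) = 4 * 1.039249 = 4.156996, which rounds to 4.1570.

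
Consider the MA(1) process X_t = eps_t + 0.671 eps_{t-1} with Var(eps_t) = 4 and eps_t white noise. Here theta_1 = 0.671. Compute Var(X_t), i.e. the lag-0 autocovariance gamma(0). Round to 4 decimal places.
\gamma(0) = 5.8010

For an MA(q) process X_t = eps_t + sum_i theta_i eps_{t-i} with
Var(eps_t) = sigma^2, the variance is
  gamma(0) = sigma^2 * (1 + sum_i theta_i^2).
  sum_i theta_i^2 = (0.671)^2 = 0.450241.
  gamma(0) = 4 * (1 + 0.450241) = 4 * 1.450241 = 5.800964, which rounds to 5.8010.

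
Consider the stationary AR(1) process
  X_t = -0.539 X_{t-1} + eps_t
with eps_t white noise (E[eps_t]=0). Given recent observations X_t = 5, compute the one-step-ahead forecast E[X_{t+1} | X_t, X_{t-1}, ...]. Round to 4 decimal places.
E[X_{t+1} \mid \mathcal F_t] = -2.6950

For an AR(p) model X_t = c + sum_i phi_i X_{t-i} + eps_t, the
one-step-ahead conditional mean is
  E[X_{t+1} | X_t, ...] = c + sum_i phi_i X_{t+1-i}.
Substitute known values:
  E[X_{t+1} | ...] = (-0.539) * (5)
                   = -2.6950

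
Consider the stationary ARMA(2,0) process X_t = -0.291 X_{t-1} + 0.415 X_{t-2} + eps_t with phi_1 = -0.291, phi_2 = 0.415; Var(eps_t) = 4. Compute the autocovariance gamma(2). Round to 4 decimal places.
\gamma(2) = 3.5942

Multiply the model equation by X_{t-k} and take expectations. With theta_0 = psi_0 = 1 and psi_j the MA(infinity) weights, this gives
  gamma(k) - sum_i phi_i gamma(k-i) = c_k,
  c_k = sigma^2 * sum_{j=k..q} theta_j psi_{j-k}   (c_k = 0 for k > q),
using gamma(-m) = gamma(m).
Pure AR (q = 0): c_0 = sigma^2 = 4, c_k = 0 for k >= 1.
Equations for k = 0, 1, 2 (AR order 2, c_2 = 0):
  (E0) gamma(0) = phi_1 gamma(1) + phi_2 gamma(2) + c_0
  (E1) gamma(1) = phi_1 gamma(0) + phi_2 gamma(1) + c_1
  (E2) gamma(2) = phi_1 gamma(1) + phi_2 gamma(0)
From (E1): gamma(1) = A gamma(0) + B with
  A = phi_1 / (1 - phi_2) = -0.291 / 0.585 = -0.497436,   B = c_1 / (1 - phi_2) = 0 / 0.585 = 0.
Insert (E2) into (E0): gamma(0) (1 - phi_2^2) = phi_1 (1 + phi_2) gamma(1) + c_0.
  phi_1 (1 + phi_2) = (-0.291)(1.415) = -0.411765,   1 - phi_2^2 = 0.827775.
Replace gamma(1) by A gamma(0) + B and collect gamma(0):
  gamma(0) [0.827775 - (-0.411765)(-0.497436)] = c_0 = 4
  gamma(0) * 0.622948 = 4
  gamma(0) = 4 / 0.622948 = 6.421079.
  gamma(1) = A gamma(0) = (-0.497436)(6.421079) = -3.194075.
  gamma(2) = phi_1 gamma(1) + phi_2 gamma(0) = (-0.291)(-3.194075) + (0.415)(6.421079) = 3.594223.
Therefore gamma(2) = 3.5942 (to 4 decimal places).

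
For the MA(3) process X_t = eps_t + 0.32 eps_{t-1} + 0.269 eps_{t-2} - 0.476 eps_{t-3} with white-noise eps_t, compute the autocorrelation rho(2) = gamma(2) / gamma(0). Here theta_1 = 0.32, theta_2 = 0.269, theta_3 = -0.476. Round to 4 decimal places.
\rho(2) = 0.0833

For an MA(q) process with theta_0 = 1, the autocovariance is
  gamma(k) = sigma^2 * sum_{i=0..q-k} theta_i * theta_{i+k},
and rho(k) = gamma(k) / gamma(0). Sigma^2 cancels.
  numerator   = (1)*(0.269) + (0.32)*(-0.476) = 0.11668.
  denominator = (1)^2 + (0.32)^2 + (0.269)^2 + (-0.476)^2 = 1.401337.
  rho(2) = 0.11668 / 1.401337 = 0.0833.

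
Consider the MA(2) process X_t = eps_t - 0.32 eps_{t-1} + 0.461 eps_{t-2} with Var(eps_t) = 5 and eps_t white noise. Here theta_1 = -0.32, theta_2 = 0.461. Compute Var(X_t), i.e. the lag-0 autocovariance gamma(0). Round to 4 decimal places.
\gamma(0) = 6.5746

For an MA(q) process X_t = eps_t + sum_i theta_i eps_{t-i} with
Var(eps_t) = sigma^2, the variance is
  gamma(0) = sigma^2 * (1 + sum_i theta_i^2).
  sum_i theta_i^2 = (-0.32)^2 + (0.461)^2 = 0.1024 + 0.212521 = 0.314921.
  gamma(0) = 5 * (1 + 0.314921) = 5 * 1.314921 = 6.574605, which rounds to 6.5746.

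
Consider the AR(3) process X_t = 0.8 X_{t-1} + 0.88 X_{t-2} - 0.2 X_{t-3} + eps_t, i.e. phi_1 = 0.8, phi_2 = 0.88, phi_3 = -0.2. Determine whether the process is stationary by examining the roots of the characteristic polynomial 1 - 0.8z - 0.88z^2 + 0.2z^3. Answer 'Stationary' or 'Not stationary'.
\text{Not stationary}

The AR(p) characteristic polynomial is P(z) = 1 - 0.8z - 0.88z^2 + 0.2z^3.
Stationarity requires all roots to lie outside the unit circle, i.e. |z| > 1 for every root.
Degree 3: look for a simple real root z0 first, then factor out (1 - z/z0) and solve the remaining quadratic.
Testing z0 = 5: P(5) = 1 + (-0.8)(5) + (-0.88)(5)^2 + (0.2)(5)^3
  = 1 + (-4) + (-22) + (25) = 0.  So z_0 = 5 is a root, |z_0| = 5.
Divide out the factor (1 - 0.2 z) = (1 - z/z0) (since 1/z0 = 0.2):
  P(z) = (1 - 0.2 z)(1 + (-0.6) z + (-1) z^2)
  [check: z-coef -0.6 - (0.2) = -0.8; z^2-coef -1 - (0.2)(-0.6) = -0.88; z^3-coef -(0.2)(-1) = 0.2.]
Remaining roots from the quadratic factor 1 + (-0.6) z + (-1) z^2:
  Set 1 + (-0.6) z + (-1) z^2 = 0, i.e. a z^2 + b z + c = 0 with a = -1, b = -0.6, c = 1.
  Discriminant D = b^2 - 4ac = (-0.6)^2 - 4*(-1)*1 = 0.36 - (-4) = 4.36.
  D >= 0, so the roots are real: z = (-b +/- sqrt(D)) / (2a) = (0.6 +/- 2.088061) / (-2).
    z_1 = (0.6 + 2.088061) / (-2) = -1.344,   |z_1| = 1.344.
    z_2 = (0.6 - 2.088061) / (-2) = 0.744,   |z_2| = 0.744.
Moduli of all roots: 5.0000, 1.3440, 0.7440.
All moduli strictly greater than 1? No.
Verdict: Not stationary.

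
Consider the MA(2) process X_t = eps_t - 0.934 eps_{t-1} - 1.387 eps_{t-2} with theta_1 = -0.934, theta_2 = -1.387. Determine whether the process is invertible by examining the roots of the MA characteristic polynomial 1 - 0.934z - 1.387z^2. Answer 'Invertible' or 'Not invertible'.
\text{Not invertible}

The MA(q) characteristic polynomial is P(z) = 1 - 0.934z - 1.387z^2.
Invertibility requires all roots to lie outside the unit circle, i.e. |z| > 1 for every root.
Set 1 + (-0.934) z + (-1.387) z^2 = 0, i.e. a z^2 + b z + c = 0 with a = -1.387, b = -0.934, c = 1.
Discriminant D = b^2 - 4ac = (-0.934)^2 - 4*(-1.387)*1 = 0.872356 - (-5.548) = 6.420356.
D >= 0, so the roots are real: z = (-b +/- sqrt(D)) / (2a) = (0.934 +/- 2.533842) / (-2.774).
  z_1 = (0.934 + 2.533842) / (-2.774) = -1.2501,   |z_1| = 1.2501.
  z_2 = (0.934 - 2.533842) / (-2.774) = 0.5767,   |z_2| = 0.5767.
Moduli of all roots: 1.2501, 0.5767.
All moduli strictly greater than 1? No.
Verdict: Not invertible.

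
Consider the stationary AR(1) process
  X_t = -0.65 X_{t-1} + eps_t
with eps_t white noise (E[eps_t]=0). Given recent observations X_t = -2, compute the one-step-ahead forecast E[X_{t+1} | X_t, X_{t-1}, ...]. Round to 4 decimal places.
E[X_{t+1} \mid \mathcal F_t] = 1.3000

For an AR(p) model X_t = c + sum_i phi_i X_{t-i} + eps_t, the
one-step-ahead conditional mean is
  E[X_{t+1} | X_t, ...] = c + sum_i phi_i X_{t+1-i}.
Substitute known values:
  E[X_{t+1} | ...] = (-0.65) * (-2)
                   = 1.3000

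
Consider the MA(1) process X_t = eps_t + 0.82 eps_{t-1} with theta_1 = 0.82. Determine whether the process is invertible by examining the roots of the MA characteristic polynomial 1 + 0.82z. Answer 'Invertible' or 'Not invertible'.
\text{Invertible}

The MA(q) characteristic polynomial is P(z) = 1 + 0.82z.
Invertibility requires all roots to lie outside the unit circle, i.e. |z| > 1 for every root.
This is linear in z: 1 + (0.82) z = 0  =>  z = -1/(0.82) = -1.219512,  |z| = 1.219512.
Moduli of all roots: 1.2195.
All moduli strictly greater than 1? Yes.
Verdict: Invertible.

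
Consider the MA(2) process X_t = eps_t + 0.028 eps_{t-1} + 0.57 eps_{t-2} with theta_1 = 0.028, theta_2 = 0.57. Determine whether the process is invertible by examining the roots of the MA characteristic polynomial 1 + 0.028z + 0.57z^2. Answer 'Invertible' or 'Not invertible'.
\text{Invertible}

The MA(q) characteristic polynomial is P(z) = 1 + 0.028z + 0.57z^2.
Invertibility requires all roots to lie outside the unit circle, i.e. |z| > 1 for every root.
Set 1 + (0.028) z + (0.57) z^2 = 0, i.e. a z^2 + b z + c = 0 with a = 0.57, b = 0.028, c = 1.
Discriminant D = b^2 - 4ac = (0.028)^2 - 4*(0.57)*1 = 0.000784 - (2.28) = -2.279216.
D < 0, so the roots are the complex-conjugate pair z = (-b +/- i sqrt(-D)) / (2a) = -0.0246 +/- 1.3243i.
For a conjugate pair |z|^2 = z * conj(z) = (product of roots) = c/a = 1/(0.57) = 1.754386, so |z| = sqrt(1.754386) = 1.3245 for both roots.
Moduli of all roots: 1.3245, 1.3245.
All moduli strictly greater than 1? Yes.
Verdict: Invertible.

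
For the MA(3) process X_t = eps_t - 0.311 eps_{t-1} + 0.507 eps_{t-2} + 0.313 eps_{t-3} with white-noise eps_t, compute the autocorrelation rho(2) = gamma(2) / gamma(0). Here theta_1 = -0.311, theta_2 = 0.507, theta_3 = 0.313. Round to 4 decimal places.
\rho(2) = 0.2822

For an MA(q) process with theta_0 = 1, the autocovariance is
  gamma(k) = sigma^2 * sum_{i=0..q-k} theta_i * theta_{i+k},
and rho(k) = gamma(k) / gamma(0). Sigma^2 cancels.
  numerator   = (1)*(0.507) + (-0.311)*(0.313) = 0.409657.
  denominator = (1)^2 + (-0.311)^2 + (0.507)^2 + (0.313)^2 = 1.451739.
  rho(2) = 0.409657 / 1.451739 = 0.2822.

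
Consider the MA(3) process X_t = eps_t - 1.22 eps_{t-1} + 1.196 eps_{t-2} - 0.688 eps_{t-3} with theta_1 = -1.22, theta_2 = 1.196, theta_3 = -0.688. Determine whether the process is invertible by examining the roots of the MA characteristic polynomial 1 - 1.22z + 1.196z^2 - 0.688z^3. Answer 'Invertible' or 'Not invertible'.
\text{Invertible}

The MA(q) characteristic polynomial is P(z) = 1 - 1.22z + 1.196z^2 - 0.688z^3.
Invertibility requires all roots to lie outside the unit circle, i.e. |z| > 1 for every root.
Degree 3: look for a simple real root z0 first, then factor out (1 - z/z0) and solve the remaining quadratic.
Testing z0 = 1.25: P(1.25) = 1 + (-1.22)(1.25) + (1.196)(1.25)^2 + (-0.688)(1.25)^3
  = 1 + (-1.525) + (1.86875) + (-1.34375) = 0.  So z_0 = 1.25 is a root, |z_0| = 1.25.
Divide out the factor (1 - 0.8 z) = (1 - z/z0) (since 1/z0 = 0.8):
  P(z) = (1 - 0.8 z)(1 + (-0.42) z + (0.86) z^2)
  [check: z-coef -0.42 - (0.8) = -1.22; z^2-coef 0.86 - (0.8)(-0.42) = 1.196; z^3-coef -(0.8)(0.86) = -0.688.]
Remaining roots from the quadratic factor 1 + (-0.42) z + (0.86) z^2:
  Set 1 + (-0.42) z + (0.86) z^2 = 0, i.e. a z^2 + b z + c = 0 with a = 0.86, b = -0.42, c = 1.
  Discriminant D = b^2 - 4ac = (-0.42)^2 - 4*(0.86)*1 = 0.1764 - (3.44) = -3.2636.
  D < 0, so the roots are the complex-conjugate pair z = (-b +/- i sqrt(-D)) / (2a) = 0.2442 +/- 1.0503i.
  For a conjugate pair |z|^2 = z * conj(z) = (product of roots) = c/a = 1/(0.86) = 1.162791, so |z| = sqrt(1.162791) = 1.0783 for both roots.
Moduli of all roots: 1.2500, 1.0783, 1.0783.
All moduli strictly greater than 1? Yes.
Verdict: Invertible.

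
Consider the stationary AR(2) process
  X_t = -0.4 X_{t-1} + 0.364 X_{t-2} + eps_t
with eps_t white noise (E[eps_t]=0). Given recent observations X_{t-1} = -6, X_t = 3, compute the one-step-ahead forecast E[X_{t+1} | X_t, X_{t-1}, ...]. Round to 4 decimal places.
E[X_{t+1} \mid \mathcal F_t] = -3.3840

For an AR(p) model X_t = c + sum_i phi_i X_{t-i} + eps_t, the
one-step-ahead conditional mean is
  E[X_{t+1} | X_t, ...] = c + sum_i phi_i X_{t+1-i}.
Substitute known values:
  E[X_{t+1} | ...] = (-0.4) * (3) + (0.364) * (-6)
                   = -3.3840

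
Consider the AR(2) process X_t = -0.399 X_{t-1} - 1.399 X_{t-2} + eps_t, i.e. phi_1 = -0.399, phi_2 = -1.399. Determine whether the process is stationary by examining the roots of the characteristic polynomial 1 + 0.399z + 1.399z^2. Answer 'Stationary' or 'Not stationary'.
\text{Not stationary}

The AR(p) characteristic polynomial is P(z) = 1 + 0.399z + 1.399z^2.
Stationarity requires all roots to lie outside the unit circle, i.e. |z| > 1 for every root.
Set 1 + (0.399) z + (1.399) z^2 = 0, i.e. a z^2 + b z + c = 0 with a = 1.399, b = 0.399, c = 1.
Discriminant D = b^2 - 4ac = (0.399)^2 - 4*(1.399)*1 = 0.159201 - (5.596) = -5.436799.
D < 0, so the roots are the complex-conjugate pair z = (-b +/- i sqrt(-D)) / (2a) = -0.1426 +/- 0.8333i.
For a conjugate pair |z|^2 = z * conj(z) = (product of roots) = c/a = 1/(1.399) = 0.714796, so |z| = sqrt(0.714796) = 0.8455 for both roots.
Moduli of all roots: 0.8455, 0.8455.
All moduli strictly greater than 1? No.
Verdict: Not stationary.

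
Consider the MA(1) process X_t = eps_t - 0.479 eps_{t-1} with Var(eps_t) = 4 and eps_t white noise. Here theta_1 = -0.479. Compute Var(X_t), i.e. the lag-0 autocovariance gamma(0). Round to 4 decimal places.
\gamma(0) = 4.9178

For an MA(q) process X_t = eps_t + sum_i theta_i eps_{t-i} with
Var(eps_t) = sigma^2, the variance is
  gamma(0) = sigma^2 * (1 + sum_i theta_i^2).
  sum_i theta_i^2 = (-0.479)^2 = 0.229441.
  gamma(0) = 4 * (1 + 0.229441) = 4 * 1.229441 = 4.917764, which rounds to 4.9178.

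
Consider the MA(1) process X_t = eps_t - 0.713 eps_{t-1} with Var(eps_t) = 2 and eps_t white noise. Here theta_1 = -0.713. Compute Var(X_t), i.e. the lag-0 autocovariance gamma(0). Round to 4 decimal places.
\gamma(0) = 3.0167

For an MA(q) process X_t = eps_t + sum_i theta_i eps_{t-i} with
Var(eps_t) = sigma^2, the variance is
  gamma(0) = sigma^2 * (1 + sum_i theta_i^2).
  sum_i theta_i^2 = (-0.713)^2 = 0.508369.
  gamma(0) = 2 * (1 + 0.508369) = 2 * 1.508369 = 3.016738, which rounds to 3.0167.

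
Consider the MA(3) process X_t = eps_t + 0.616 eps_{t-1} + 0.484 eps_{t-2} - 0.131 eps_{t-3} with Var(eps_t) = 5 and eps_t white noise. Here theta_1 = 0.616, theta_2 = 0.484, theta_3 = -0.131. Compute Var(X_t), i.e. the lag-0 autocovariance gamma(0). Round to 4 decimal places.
\gamma(0) = 8.1544

For an MA(q) process X_t = eps_t + sum_i theta_i eps_{t-i} with
Var(eps_t) = sigma^2, the variance is
  gamma(0) = sigma^2 * (1 + sum_i theta_i^2).
  sum_i theta_i^2 = (0.616)^2 + (0.484)^2 + (-0.131)^2 = 0.379456 + 0.234256 + 0.017161 = 0.630873.
  gamma(0) = 5 * (1 + 0.630873) = 5 * 1.630873 = 8.154365, which rounds to 8.1544.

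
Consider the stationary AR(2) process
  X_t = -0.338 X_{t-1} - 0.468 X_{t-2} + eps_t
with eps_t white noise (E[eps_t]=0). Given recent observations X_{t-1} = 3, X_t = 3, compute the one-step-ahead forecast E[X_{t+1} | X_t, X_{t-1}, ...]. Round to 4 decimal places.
E[X_{t+1} \mid \mathcal F_t] = -2.4180

For an AR(p) model X_t = c + sum_i phi_i X_{t-i} + eps_t, the
one-step-ahead conditional mean is
  E[X_{t+1} | X_t, ...] = c + sum_i phi_i X_{t+1-i}.
Substitute known values:
  E[X_{t+1} | ...] = (-0.338) * (3) + (-0.468) * (3)
                   = -2.4180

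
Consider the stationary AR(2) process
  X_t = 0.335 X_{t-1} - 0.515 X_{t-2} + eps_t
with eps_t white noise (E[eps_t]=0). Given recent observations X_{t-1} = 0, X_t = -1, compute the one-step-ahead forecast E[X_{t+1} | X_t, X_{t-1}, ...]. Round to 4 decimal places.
E[X_{t+1} \mid \mathcal F_t] = -0.3350

For an AR(p) model X_t = c + sum_i phi_i X_{t-i} + eps_t, the
one-step-ahead conditional mean is
  E[X_{t+1} | X_t, ...] = c + sum_i phi_i X_{t+1-i}.
Substitute known values:
  E[X_{t+1} | ...] = (0.335) * (-1) + (-0.515) * (0)
                   = -0.3350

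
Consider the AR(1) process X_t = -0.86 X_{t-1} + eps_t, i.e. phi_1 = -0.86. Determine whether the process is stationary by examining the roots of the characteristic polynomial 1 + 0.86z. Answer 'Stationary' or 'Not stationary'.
\text{Stationary}

The AR(p) characteristic polynomial is P(z) = 1 + 0.86z.
Stationarity requires all roots to lie outside the unit circle, i.e. |z| > 1 for every root.
This is linear in z: 1 + (0.86) z = 0  =>  z = -1/(0.86) = -1.162791,  |z| = 1.162791.
Moduli of all roots: 1.1628.
All moduli strictly greater than 1? Yes.
Verdict: Stationary.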